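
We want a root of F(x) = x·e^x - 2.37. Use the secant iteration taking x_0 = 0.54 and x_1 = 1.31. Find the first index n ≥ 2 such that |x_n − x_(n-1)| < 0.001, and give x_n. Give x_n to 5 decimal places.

F(0.54) = -1.4433563, F(1.31) = 2.4850876
x_2 = 1.3100000 − 2.4850876·(0.7700000)/(3.9284439) = 0.8229070;  |Δ| = 0.4870930
F(0.8229070) = -0.4961503
x_3 = 0.8229070 − (-0.4961503)·(-0.4870930)/(-2.9812379) = 0.9039711;  |Δ| = 0.0810641
F(0.9039711) = -0.1377429
x_4 = 0.9039711 − (-0.1377429)·(0.0810641)/(0.3584075) = 0.9351256;  |Δ| = 0.0311545
F(0.9351256) = 0.0122637
x_5 = 0.9351256 − 0.0122637·(0.0311545)/(0.1500066) = 0.9325786;  |Δ| = 0.0025470
F(0.9325786) = -0.0002684
x_6 = 0.9325786 − (-0.0002684)·(-0.0025470)/(-0.0125321) = 0.9326331;  |Δ| = 0.0000545
|x_6 − x_5| = 0.0000545 < 0.001

n = 6, x_n = 0.93263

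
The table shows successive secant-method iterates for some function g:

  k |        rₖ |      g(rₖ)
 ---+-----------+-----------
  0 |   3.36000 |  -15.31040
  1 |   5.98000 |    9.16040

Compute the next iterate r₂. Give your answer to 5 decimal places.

r₂ = 5.98000 − 9.16040·(5.98000 − 3.36000) / (9.16040 − (-15.31040))
   = 5.98000 − (24.0002480)/(24.4708000) = 4.9992291

4.99923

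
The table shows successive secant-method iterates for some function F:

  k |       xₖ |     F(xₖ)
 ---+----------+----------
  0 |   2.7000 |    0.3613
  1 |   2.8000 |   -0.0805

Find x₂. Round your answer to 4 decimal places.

x₂ = 2.8000 − (-0.0805)·(2.8000 − 2.7000) / (-0.0805 − 0.3613)
   = 2.8000 − (-0.008050)/(-0.441800) = 2.781779

2.7818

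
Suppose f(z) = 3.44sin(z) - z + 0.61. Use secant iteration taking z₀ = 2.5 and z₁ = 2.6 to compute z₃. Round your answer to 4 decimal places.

2.5444

f(2.5) = 0.168744, f(2.6) = -0.216675
z₂ = 2.600000 − (-0.216675)·(2.600000 − 2.500000) / (-0.216675 − 0.168744) = 2.600000 − (-0.021668)/(-0.385419) = 2.543782
f(2.543782) = 0.002368
z₃ = 2.543782 − 0.002368·(2.543782 − 2.600000) / (0.002368 − (-0.216675)) = 2.543782 − (-0.000133)/(0.219043) = 2.544390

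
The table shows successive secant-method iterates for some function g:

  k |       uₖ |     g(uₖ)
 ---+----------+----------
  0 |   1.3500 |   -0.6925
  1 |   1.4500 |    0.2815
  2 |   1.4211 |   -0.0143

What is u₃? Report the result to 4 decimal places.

u₃ = 1.4211 − (-0.0143)·(1.4211 − 1.4500) / (-0.0143 − 0.2815)
   = 1.4211 − (0.000413)/(-0.295800) = 1.422497

1.4225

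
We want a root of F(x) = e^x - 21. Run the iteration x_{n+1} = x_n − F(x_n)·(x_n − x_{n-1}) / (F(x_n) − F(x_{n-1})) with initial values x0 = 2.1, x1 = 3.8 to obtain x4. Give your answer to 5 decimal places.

F(2.1) = -12.8338301, F(3.8) = 23.7011845
x2 = 3.8000000 − 23.7011845·(3.8000000 − 2.1000000) / (23.7011845 − (-12.8338301)) = 3.8000000 − (40.2920136)/(36.5350146) = 2.6971672
F(2.6971672) = -6.1623604
x3 = 2.6971672 − (-6.1623604)·(2.6971672 − 3.8000000) / (-6.1623604 − 23.7011845) = 2.6971672 − (6.7960534)/(-29.8635449) = 2.9247374
F(2.9247374) = -2.3706670
x4 = 2.9247374 − (-2.3706670)·(2.9247374 − 2.6971672) / (-2.3706670 − (-6.1623604)) = 2.9247374 − (-0.5394932)/(3.7916935) = 3.0670203

3.06702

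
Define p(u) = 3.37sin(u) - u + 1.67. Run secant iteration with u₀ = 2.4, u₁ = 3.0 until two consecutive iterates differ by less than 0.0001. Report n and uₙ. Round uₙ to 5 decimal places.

p(2.4) = 1.5463109, p(3.0) = -0.8544256
u₂ = 3.0000000 − (-0.8544256)·(0.6000000)/(-2.4007365) = 2.7864591;  |Δ| = 0.2135409
p(2.7864591) = 0.0553423
u₃ = 2.7864591 − 0.0553423·(-0.2135409)/(0.9097679) = 2.7994491;  |Δ| = 0.0129899
p(2.7994491) = 0.0012101
u₄ = 2.7994491 − 0.0012101·(0.0129899)/(-0.0541322) = 2.7997395;  |Δ| = 0.0002904
p(2.7997395) = -0.0000022
u₅ = 2.7997395 − (-0.0000022)·(0.0002904)/(-0.0012123) = 2.7997389;  |Δ| = 0.0000005
|u₅ − u₄| = 0.0000005 < 0.0001

n = 5, uₙ = 2.79974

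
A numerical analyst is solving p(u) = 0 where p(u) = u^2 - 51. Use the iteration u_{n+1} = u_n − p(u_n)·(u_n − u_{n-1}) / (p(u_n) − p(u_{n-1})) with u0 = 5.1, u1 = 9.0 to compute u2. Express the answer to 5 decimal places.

6.87234

p(5.1) = -24.9900000, p(9.0) = 30.0000000
u2 = 9.0000000 − 30.0000000·(9.0000000 − 5.1000000) / (30.0000000 − (-24.9900000)) = 9.0000000 − (117.0000000)/(54.9900000) = 6.8723404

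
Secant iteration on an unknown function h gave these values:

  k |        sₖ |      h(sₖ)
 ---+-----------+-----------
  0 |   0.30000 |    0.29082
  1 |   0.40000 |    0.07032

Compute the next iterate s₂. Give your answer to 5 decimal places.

s₂ = 0.40000 − 0.07032·(0.40000 − 0.30000) / (0.07032 − 0.29082)
   = 0.40000 − (0.0070320)/(-0.2205000) = 0.4318912

0.43189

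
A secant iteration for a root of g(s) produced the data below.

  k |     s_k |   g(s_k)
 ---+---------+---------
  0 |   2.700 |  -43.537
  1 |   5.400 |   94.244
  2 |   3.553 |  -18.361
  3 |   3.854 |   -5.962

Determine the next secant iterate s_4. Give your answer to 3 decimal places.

s_4 = 3.854 − (-5.962)·(3.854 − 3.553) / (-5.962 − (-18.361))
   = 3.854 − (-1.79456)/(12.39900) = 3.99873

3.999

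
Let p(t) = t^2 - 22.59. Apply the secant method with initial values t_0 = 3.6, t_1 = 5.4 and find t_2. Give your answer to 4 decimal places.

4.6700

p(3.6) = -9.630000, p(5.4) = 6.570000
t_2 = 5.400000 − 6.570000·(5.400000 − 3.600000) / (6.570000 − (-9.630000)) = 5.400000 − (11.826000)/(16.200000) = 4.670000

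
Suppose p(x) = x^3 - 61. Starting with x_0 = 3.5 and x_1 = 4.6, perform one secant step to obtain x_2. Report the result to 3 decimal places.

p(3.5) = -18.12500, p(4.6) = 36.33600
x_2 = 4.60000 − 36.33600·(4.60000 − 3.50000) / (36.33600 − (-18.12500)) = 4.60000 − (39.96960)/(54.46100) = 3.86609

3.866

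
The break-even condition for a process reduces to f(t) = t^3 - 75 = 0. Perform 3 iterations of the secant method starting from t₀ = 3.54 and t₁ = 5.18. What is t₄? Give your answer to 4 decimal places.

f(3.54) = -30.638136, f(5.18) = 63.991832
t₂ = 5.180000 − 63.991832·(5.180000 − 3.540000) / (63.991832 − (-30.638136)) = 5.180000 − (104.946604)/(94.629968) = 4.070979
f(4.070979) = -7.532185
t₃ = 4.070979 − (-7.532185)·(4.070979 − 5.180000) / (-7.532185 − 63.991832) = 4.070979 − (8.353350)/(-71.524017) = 4.187770
f(4.187770) = -1.557328
t₄ = 4.187770 − (-1.557328)·(4.187770 − 4.070979) / (-1.557328 − (-7.532185)) = 4.187770 − (-0.181882)/(5.974858) = 4.218211

4.2182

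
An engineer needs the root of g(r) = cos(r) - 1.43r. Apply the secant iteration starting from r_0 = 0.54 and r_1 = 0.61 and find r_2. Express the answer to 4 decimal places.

0.5833

g(0.54) = 0.085509, g(0.61) = -0.052652
r_2 = 0.610000 − (-0.052652)·(0.610000 − 0.540000) / (-0.052652 − 0.085509) = 0.610000 − (-0.003686)/(-0.138161) = 0.583324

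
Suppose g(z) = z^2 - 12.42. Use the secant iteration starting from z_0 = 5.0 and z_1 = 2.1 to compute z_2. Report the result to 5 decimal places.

g(5.0) = 12.5800000, g(2.1) = -8.0100000
z_2 = 2.1000000 − (-8.0100000)·(2.1000000 − 5.0000000) / (-8.0100000 − 12.5800000) = 2.1000000 − (23.2290000)/(-20.5900000) = 3.2281690

3.22817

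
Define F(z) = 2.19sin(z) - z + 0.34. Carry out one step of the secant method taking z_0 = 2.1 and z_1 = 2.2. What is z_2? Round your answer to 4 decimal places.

2.1593

F(2.1) = 0.130429, F(2.2) = -0.089393
z_2 = 2.200000 − (-0.089393)·(2.200000 − 2.100000) / (-0.089393 − 0.130429) = 2.200000 − (-0.008939)/(-0.219821) = 2.159334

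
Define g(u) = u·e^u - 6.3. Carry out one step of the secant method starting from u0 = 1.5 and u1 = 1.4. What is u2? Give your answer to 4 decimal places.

g(1.5) = 0.422534, g(1.4) = -0.622720
u2 = 1.400000 − (-0.622720)·(1.400000 − 1.500000) / (-0.622720 − 0.422534) = 1.400000 − (0.062272)/(-1.045254) = 1.459576

1.4596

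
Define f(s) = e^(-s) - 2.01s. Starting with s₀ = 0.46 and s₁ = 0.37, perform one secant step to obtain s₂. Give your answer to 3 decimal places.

0.350

f(0.46) = -0.29332, f(0.37) = -0.05297
s₂ = 0.37000 − (-0.05297)·(0.37000 − 0.46000) / (-0.05297 − (-0.29332)) = 0.37000 − (0.00477)/(0.24035) = 0.35017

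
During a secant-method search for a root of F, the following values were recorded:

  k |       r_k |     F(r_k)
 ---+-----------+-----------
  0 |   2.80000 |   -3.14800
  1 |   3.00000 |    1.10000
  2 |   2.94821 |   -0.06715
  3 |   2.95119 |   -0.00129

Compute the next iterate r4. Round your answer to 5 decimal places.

2.95125

r4 = 2.95119 − (-0.00129)·(2.95119 − 2.94821) / (-0.00129 − (-0.06715))
   = 2.95119 − (-0.0000038)/(0.0658600) = 2.9512484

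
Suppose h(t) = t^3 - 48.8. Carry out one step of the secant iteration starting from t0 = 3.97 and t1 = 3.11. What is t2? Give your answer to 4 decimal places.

h(3.97) = 13.770773, h(3.11) = -18.719769
t2 = 3.110000 − (-18.719769)·(3.110000 − 3.970000) / (-18.719769 − 13.770773) = 3.110000 − (16.099001)/(-32.490542) = 3.605498

3.6055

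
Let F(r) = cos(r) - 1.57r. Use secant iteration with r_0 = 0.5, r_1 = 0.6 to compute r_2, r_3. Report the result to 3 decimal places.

F(0.5) = 0.09258, F(0.6) = -0.11666
r_2 = 0.60000 − (-0.11666)·(0.60000 − 0.50000) / (-0.11666 − 0.09258) = 0.60000 − (-0.01167)/(-0.20925) = 0.54425
F(0.54425) = 0.00105
r_3 = 0.54425 − 0.00105·(0.54425 − 0.60000) / (0.00105 − (-0.11666)) = 0.54425 − (-0.00006)/(0.11772) = 0.54474

0.544, 0.545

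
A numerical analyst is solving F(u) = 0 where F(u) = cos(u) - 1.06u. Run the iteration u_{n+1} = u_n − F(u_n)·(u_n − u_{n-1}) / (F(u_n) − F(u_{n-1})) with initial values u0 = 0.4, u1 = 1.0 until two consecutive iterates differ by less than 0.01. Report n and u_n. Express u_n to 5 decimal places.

n = 4, u_n = 0.71337

F(0.4) = 0.4970610, F(1.0) = -0.5196977
u2 = 1.0000000 − (-0.5196977)·(0.6000000)/(-1.0167587) = 0.6933209;  |Δ| = 0.3066791
F(0.6933209) = 0.0342077
u3 = 0.6933209 − 0.0342077·(-0.3066791)/(0.5539054) = 0.7122606;  |Δ| = 0.0189397
F(0.7122606) = 0.0018902
u4 = 0.7122606 − 0.0018902·(0.0189397)/(-0.0323175) = 0.7133683;  |Δ| = 0.0011077
|u4 − u3| = 0.0011077 < 0.01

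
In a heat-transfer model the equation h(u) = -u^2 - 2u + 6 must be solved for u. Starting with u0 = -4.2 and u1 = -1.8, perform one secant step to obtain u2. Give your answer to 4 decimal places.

h(-4.2) = -3.240000, h(-1.8) = 6.360000
u2 = -1.800000 − 6.360000·(-1.800000 − (-4.200000)) / (6.360000 − (-3.240000)) = -1.800000 − (15.264000)/(9.600000) = -3.390000

-3.3900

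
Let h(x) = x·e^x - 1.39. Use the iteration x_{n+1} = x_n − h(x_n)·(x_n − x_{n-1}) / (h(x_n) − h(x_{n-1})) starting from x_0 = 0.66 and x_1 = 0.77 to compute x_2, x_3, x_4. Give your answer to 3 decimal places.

h(0.66) = -0.11304, h(0.77) = 0.27302
x_2 = 0.77000 − 0.27302·(0.77000 − 0.66000) / (0.27302 − (-0.11304)) = 0.77000 − (0.03003)/(0.38606) = 0.69221
h(0.69221) = -0.00688
x_3 = 0.69221 − (-0.00688)·(0.69221 − 0.77000) / (-0.00688 − 0.27302) = 0.69221 − (0.00054)/(-0.27990) = 0.69412
h(0.69412) = -0.00041
x_4 = 0.69412 − (-0.00041)·(0.69412 − 0.69221) / (-0.00041 − (-0.00688)) = 0.69412 − (0.00000)/(0.00648) = 0.69424

0.692, 0.694, 0.694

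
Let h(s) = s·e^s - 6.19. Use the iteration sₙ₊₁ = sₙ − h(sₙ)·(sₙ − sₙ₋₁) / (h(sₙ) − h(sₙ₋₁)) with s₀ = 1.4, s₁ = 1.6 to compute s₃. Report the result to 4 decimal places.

h(1.4) = -0.512720, h(1.6) = 1.734852
s₂ = 1.600000 − 1.734852·(1.600000 − 1.400000) / (1.734852 − (-0.512720)) = 1.600000 − (0.346970)/(2.247572) = 1.445624
h(1.445624) = -0.054045
s₃ = 1.445624 − (-0.054045)·(1.445624 − 1.600000) / (-0.054045 − 1.734852) = 1.445624 − (0.008343)/(-1.788897) = 1.450288

1.4503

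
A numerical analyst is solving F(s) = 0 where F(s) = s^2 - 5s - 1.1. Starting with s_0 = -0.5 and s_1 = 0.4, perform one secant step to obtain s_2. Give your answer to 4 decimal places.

F(-0.5) = 1.650000, F(0.4) = -2.940000
s_2 = 0.400000 − (-2.940000)·(0.400000 − (-0.500000)) / (-2.940000 − 1.650000) = 0.400000 − (-2.646000)/(-4.590000) = -0.176471

-0.1765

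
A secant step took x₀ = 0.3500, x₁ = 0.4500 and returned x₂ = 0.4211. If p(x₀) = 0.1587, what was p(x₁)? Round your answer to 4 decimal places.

-0.0645

The secant line through (0.3500, 0.1587) and (0.4500, p(x₁)) crosses zero at x₂ = 0.4211.
So (0.3500, 0.1587), (0.4500, p(x₁)), (0.4211, 0) are collinear:
p(x₁) = 0.1587 · (0.4500 − 0.4211) / (0.3500 − 0.4211) = 0.1587 · (0.028900)/(-0.071100) = -0.064507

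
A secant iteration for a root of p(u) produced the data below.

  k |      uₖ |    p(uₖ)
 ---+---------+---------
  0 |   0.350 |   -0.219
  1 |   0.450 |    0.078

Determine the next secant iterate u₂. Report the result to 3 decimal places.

u₂ = 0.450 − 0.078·(0.450 − 0.350) / (0.078 − (-0.219))
   = 0.450 − (0.00780)/(0.29700) = 0.42374

0.424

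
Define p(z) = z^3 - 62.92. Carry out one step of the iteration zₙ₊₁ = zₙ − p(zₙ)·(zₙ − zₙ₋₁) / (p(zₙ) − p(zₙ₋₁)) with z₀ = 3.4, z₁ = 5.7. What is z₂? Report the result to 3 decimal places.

p(3.4) = -23.61600, p(5.7) = 122.27300
z₂ = 5.70000 − 122.27300·(5.70000 − 3.40000) / (122.27300 − (-23.61600)) = 5.70000 − (281.22790)/(145.88900) = 3.77232

3.772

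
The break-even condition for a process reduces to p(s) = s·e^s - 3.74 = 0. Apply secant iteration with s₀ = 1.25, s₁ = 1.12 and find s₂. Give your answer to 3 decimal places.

p(1.25) = 0.62293, p(1.12) = -0.30736
s₂ = 1.12000 − (-0.30736)·(1.12000 − 1.25000) / (-0.30736 − 0.62293) = 1.12000 − (0.03996)/(-0.93029) = 1.16295

1.163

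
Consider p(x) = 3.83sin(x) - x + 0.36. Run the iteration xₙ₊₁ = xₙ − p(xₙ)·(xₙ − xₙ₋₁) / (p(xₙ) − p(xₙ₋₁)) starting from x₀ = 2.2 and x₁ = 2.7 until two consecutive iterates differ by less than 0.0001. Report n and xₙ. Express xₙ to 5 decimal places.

n = 5, xₙ = 2.53702

p(2.2) = 1.2565412, p(2.7) = -0.7031351
x₂ = 2.7000000 − (-0.7031351)·(0.5000000)/(-1.9596763) = 2.5205992;  |Δ| = 0.1794008
p(2.5205992) = 0.0678612
x₃ = 2.5205992 − 0.0678612·(-0.1794008)/(0.7709962) = 2.5363896;  |Δ| = 0.0157904
p(2.5363896) = 0.0026088
x₄ = 2.5363896 − 0.0026088·(0.0157904)/(-0.0652524) = 2.5370209;  |Δ| = 0.0006313
p(2.5370209) = -0.0000114
x₅ = 2.5370209 − (-0.0000114)·(0.0006313)/(-0.0026201) = 2.5370182;  |Δ| = 0.0000027
|x₅ − x₄| = 0.0000027 < 0.0001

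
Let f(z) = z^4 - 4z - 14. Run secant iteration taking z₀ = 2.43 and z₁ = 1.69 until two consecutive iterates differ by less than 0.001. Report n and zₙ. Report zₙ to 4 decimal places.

f(2.43) = 11.147844, f(1.69) = -12.602693
z₂ = 1.690000 − (-12.602693)·(-0.740000)/(-23.750537) = 2.082665;  |Δ| = 0.392665
f(2.082665) = -3.516826
z₃ = 2.082665 − (-3.516826)·(0.392665)/(9.085867) = 2.234651;  |Δ| = 0.151987
f(2.234651) = 1.998104
z₄ = 2.234651 − 1.998104·(0.151987)/(5.514930) = 2.179585;  |Δ| = 0.055066
f(2.179585) = -0.150215
z₅ = 2.179585 − (-0.150215)·(-0.055066)/(-2.148319) = 2.183436;  |Δ| = 0.003850
f(2.183436) = -0.005723
z₆ = 2.183436 − (-0.005723)·(0.003850)/(0.144492) = 2.183588;  |Δ| = 0.000152
|z₆ − z₅| = 0.000152 < 0.001

n = 6, zₙ = 2.1836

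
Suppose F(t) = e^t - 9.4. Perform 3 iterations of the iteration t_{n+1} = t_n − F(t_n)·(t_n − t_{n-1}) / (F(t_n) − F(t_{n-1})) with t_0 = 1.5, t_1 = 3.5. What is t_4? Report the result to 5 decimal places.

F(1.5) = -4.9183109, F(3.5) = 23.7154520
t_2 = 3.5000000 − 23.7154520·(3.5000000 − 1.5000000) / (23.7154520 − (-4.9183109)) = 3.5000000 − (47.4309039)/(28.6337629) = 1.8435323
F(1.8435323) = -3.0811813
t_3 = 1.8435323 − (-3.0811813)·(1.8435323 − 3.5000000) / (-3.0811813 − 23.7154520) = 1.8435323 − (5.1038773)/(-26.7966332) = 2.0339994
F(2.0339994) = -1.7554010
t_4 = 2.0339994 − (-1.7554010)·(2.0339994 − 1.8435323) / (-1.7554010 − (-3.0811813)) = 2.0339994 − (-0.3343461)/(1.3257803) = 2.2861876

2.28619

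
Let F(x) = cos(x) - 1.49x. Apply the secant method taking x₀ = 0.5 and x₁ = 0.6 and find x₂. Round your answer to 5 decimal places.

0.56588

F(0.5) = 0.1325826, F(0.6) = -0.0686644
x₂ = 0.6000000 − (-0.0686644)·(0.6000000 − 0.5000000) / (-0.0686644 − 0.1325826) = 0.6000000 − (-0.0068664)/(-0.2012469) = 0.5658805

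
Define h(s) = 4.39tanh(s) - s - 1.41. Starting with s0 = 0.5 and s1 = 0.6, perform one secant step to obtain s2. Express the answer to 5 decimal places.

0.44816

h(0.5) = 0.1186943, h(0.6) = 0.3476476
s2 = 0.6000000 − 0.3476476·(0.6000000 − 0.5000000) / (0.3476476 − 0.1186943) = 0.6000000 − (0.0347648)/(0.2289533) = 0.4481578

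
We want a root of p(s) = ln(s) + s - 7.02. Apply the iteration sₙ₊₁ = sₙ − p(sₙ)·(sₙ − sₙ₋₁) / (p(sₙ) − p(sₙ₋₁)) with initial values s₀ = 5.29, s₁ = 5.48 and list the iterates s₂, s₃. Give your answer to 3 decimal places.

5.344, 5.344

p(5.29) = -0.06418, p(5.48) = 0.16111
s₂ = 5.48000 − 0.16111·(5.48000 − 5.29000) / (0.16111 − (-0.06418)) = 5.48000 − (0.03061)/(0.22529) = 5.34413
p(5.34413) = 0.00013
s₃ = 5.34413 − 0.00013·(5.34413 − 5.48000) / (0.00013 − 0.16111) = 5.34413 − (-0.00002)/(-0.16098) = 5.34402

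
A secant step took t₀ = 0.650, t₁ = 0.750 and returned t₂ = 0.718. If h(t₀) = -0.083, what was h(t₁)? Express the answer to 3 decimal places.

The secant line through (0.650, -0.083) and (0.750, h(t₁)) crosses zero at t₂ = 0.718.
So (0.650, -0.083), (0.750, h(t₁)), (0.718, 0) are collinear:
h(t₁) = -0.083 · (0.750 − 0.718) / (0.650 − 0.718) = -0.083 · (0.03200)/(-0.06800) = 0.03906

0.039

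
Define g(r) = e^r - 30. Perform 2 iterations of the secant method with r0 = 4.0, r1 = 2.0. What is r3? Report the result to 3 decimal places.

g(4.0) = 24.59815, g(2.0) = -22.61094
r2 = 2.00000 − (-22.61094)·(2.00000 − 4.00000) / (-22.61094 − 24.59815) = 2.00000 − (45.22189)/(-47.20909) = 2.95791
g(2.95791) = -10.74239
r3 = 2.95791 − (-10.74239)·(2.95791 − 2.00000) / (-10.74239 − (-22.61094)) = 2.95791 − (-10.29020)/(11.86855) = 3.82492

3.825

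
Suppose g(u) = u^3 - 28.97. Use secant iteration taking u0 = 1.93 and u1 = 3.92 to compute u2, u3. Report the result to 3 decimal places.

2.747, 2.992

g(1.93) = -21.78094, g(3.92) = 31.26629
u2 = 3.92000 − 31.26629·(3.92000 − 1.93000) / (31.26629 − (-21.78094)) = 3.92000 − (62.21991)/(53.04723) = 2.74708
g(2.74708) = -8.23920
u3 = 2.74708 − (-8.23920)·(2.74708 − 3.92000) / (-8.23920 − 31.26629) = 2.74708 − (9.66388)/(-39.50549) = 2.99171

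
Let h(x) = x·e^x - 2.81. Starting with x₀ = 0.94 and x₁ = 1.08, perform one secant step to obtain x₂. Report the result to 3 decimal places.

h(0.94) = -0.40362, h(1.08) = 0.37025
x₂ = 1.08000 − 0.37025·(1.08000 − 0.94000) / (0.37025 − (-0.40362)) = 1.08000 − (0.05184)/(0.77387) = 1.01302

1.013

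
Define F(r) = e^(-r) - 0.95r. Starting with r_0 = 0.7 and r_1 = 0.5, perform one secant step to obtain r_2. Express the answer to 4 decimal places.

0.5877

F(0.7) = -0.168415, F(0.5) = 0.131531
r_2 = 0.500000 − 0.131531·(0.500000 − 0.700000) / (0.131531 − (-0.168415)) = 0.500000 − (-0.026306)/(0.299945) = 0.587703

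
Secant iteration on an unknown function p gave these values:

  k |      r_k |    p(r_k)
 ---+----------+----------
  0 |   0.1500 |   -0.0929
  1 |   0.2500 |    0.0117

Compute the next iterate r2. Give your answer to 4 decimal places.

0.2388

r2 = 0.2500 − 0.0117·(0.2500 − 0.1500) / (0.0117 − (-0.0929))
   = 0.2500 − (0.001170)/(0.104600) = 0.238815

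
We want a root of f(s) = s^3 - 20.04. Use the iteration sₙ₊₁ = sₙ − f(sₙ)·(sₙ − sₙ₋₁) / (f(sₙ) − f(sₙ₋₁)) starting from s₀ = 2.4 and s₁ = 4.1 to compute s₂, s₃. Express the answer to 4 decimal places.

f(2.4) = -6.216000, f(4.1) = 48.881000
s₂ = 4.100000 − 48.881000·(4.100000 − 2.400000) / (48.881000 − (-6.216000)) = 4.100000 − (83.097700)/(55.097000) = 2.591793
f(2.591793) = -2.629920
s₃ = 2.591793 − (-2.629920)·(2.591793 − 4.100000) / (-2.629920 − 48.881000) = 2.591793 − (3.966465)/(-51.510920) = 2.668795

2.5918, 2.6688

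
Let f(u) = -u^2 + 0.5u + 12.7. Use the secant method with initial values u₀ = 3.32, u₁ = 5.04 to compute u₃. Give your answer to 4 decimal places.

3.8110

f(3.32) = 3.337600, f(5.04) = -10.181600
u₂ = 5.040000 − (-10.181600)·(5.040000 − 3.320000) / (-10.181600 − 3.337600) = 5.040000 − (-17.512352)/(-13.519200) = 3.744631
f(3.744631) = 0.550054
u₃ = 3.744631 − 0.550054·(3.744631 − 5.040000) / (0.550054 − (-10.181600)) = 3.744631 − (-0.712523)/(10.731654) = 3.811026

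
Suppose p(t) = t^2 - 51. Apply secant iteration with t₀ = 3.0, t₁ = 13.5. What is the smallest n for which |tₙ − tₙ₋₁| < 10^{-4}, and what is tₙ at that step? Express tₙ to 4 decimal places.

n = 7, tₙ = 7.1414

p(3.0) = -42.000000, p(13.5) = 131.250000
t₂ = 13.500000 − 131.250000·(10.500000)/(173.250000) = 5.545455;  |Δ| = 7.954545
p(5.545455) = -20.247934
t₃ = 5.545455 − (-20.247934)·(-7.954545)/(-151.497934) = 6.608592;  |Δ| = 1.063137
p(6.608592) = -7.326513
t₄ = 6.608592 − (-7.326513)·(1.063137)/(12.921421) = 7.211396;  |Δ| = 0.602804
p(7.211396) = 1.004237
t₅ = 7.211396 − 1.004237·(0.602804)/(8.330750) = 7.138731;  |Δ| = 0.072666
p(7.138731) = -0.038523
t₆ = 7.138731 − (-0.038523)·(-0.072666)/(-1.042760) = 7.141415;  |Δ| = 0.002684
p(7.141415) = -0.000188
t₇ = 7.141415 − (-0.000188)·(0.002684)/(0.038335) = 7.141428;  |Δ| = 0.000013
|t₇ − t₆| = 0.000013 < 10^{-4}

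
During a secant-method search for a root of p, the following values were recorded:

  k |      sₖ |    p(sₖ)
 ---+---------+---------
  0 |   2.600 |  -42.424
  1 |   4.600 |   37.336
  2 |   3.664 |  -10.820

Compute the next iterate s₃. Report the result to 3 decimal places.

3.874

s₃ = 3.664 − (-10.820)·(3.664 − 4.600) / (-10.820 − 37.336)
   = 3.664 − (10.12752)/(-48.15600) = 3.87431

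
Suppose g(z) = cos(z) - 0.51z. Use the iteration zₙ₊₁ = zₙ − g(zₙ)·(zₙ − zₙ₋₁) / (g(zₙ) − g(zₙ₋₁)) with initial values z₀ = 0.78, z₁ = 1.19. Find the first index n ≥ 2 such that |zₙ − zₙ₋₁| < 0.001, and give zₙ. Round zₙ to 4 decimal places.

n = 4, zₙ = 1.0223

g(0.78) = 0.313114, g(1.19) = -0.235240
z₂ = 1.190000 − (-0.235240)·(0.410000)/(-0.548354) = 1.014113;  |Δ| = 0.175887
g(1.014113) = 0.011176
z₃ = 1.014113 − 0.011176·(-0.175887)/(0.246416) = 1.022090;  |Δ| = 0.007977
g(1.022090) = 0.000318
z₄ = 1.022090 − 0.000318·(0.007977)/(-0.010858) = 1.022324;  |Δ| = 0.000234
|z₄ − z₃| = 0.000234 < 0.001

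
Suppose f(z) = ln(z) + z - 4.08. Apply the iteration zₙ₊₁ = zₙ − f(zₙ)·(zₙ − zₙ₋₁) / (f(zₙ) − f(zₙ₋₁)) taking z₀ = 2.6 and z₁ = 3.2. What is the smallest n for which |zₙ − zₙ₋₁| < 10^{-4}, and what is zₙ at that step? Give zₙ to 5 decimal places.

n = 4, zₙ = 2.98605

f(2.6) = -0.5244886, f(3.2) = 0.2831508
z₂ = 3.2000000 − 0.2831508·(0.6000000)/(0.8076394) = 2.9896456;  |Δ| = 0.2103544
f(2.9896456) = 0.0048005
z₃ = 2.9896456 − 0.0048005·(-0.2103544)/(-0.2783503) = 2.9860178;  |Δ| = 0.0036278
f(2.9860178) = -0.0000415
z₄ = 2.9860178 − (-0.0000415)·(-0.0036278)/(-0.0048420) = 2.9860489;  |Δ| = 0.0000311
|z₄ − z₃| = 0.0000311 < 10^{-4}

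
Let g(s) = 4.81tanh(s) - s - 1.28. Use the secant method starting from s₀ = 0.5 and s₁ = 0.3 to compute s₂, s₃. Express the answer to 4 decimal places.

g(0.5) = 0.442784, g(0.3) = -0.178786
s₂ = 0.300000 − (-0.178786)·(0.300000 − 0.500000) / (-0.178786 − 0.442784) = 0.300000 − (0.035757)/(-0.621570) = 0.357527
g(0.357527) = 0.012467
s₃ = 0.357527 − 0.012467·(0.357527 − 0.300000) / (0.012467 − (-0.178786)) = 0.357527 − (0.000717)/(0.191253) = 0.353777

0.3575, 0.3538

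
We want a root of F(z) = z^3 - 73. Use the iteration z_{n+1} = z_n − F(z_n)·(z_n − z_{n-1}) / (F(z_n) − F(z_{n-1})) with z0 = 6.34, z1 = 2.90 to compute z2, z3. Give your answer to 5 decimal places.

F(6.34) = 181.8401040, F(2.90) = -48.6110000
z2 = 2.9000000 − (-48.6110000)·(2.9000000 − 6.3400000) / (-48.6110000 − 181.8401040) = 2.9000000 − (167.2218400)/(-230.4511040) = 3.6256283
F(3.6256283) = -25.3404618
z3 = 3.6256283 − (-25.3404618)·(3.6256283 − 2.9000000) / (-25.3404618 − (-48.6110000)) = 3.6256283 − (-18.3877559)/(23.2705382) = 4.4158015

3.62563, 4.41580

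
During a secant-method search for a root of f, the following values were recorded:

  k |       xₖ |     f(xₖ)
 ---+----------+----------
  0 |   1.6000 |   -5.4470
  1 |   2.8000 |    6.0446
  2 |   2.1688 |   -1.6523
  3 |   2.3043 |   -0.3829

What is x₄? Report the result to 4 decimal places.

x₄ = 2.3043 − (-0.3829)·(2.3043 − 2.1688) / (-0.3829 − (-1.6523))
   = 2.3043 − (-0.051883)/(1.269400) = 2.345172

2.3452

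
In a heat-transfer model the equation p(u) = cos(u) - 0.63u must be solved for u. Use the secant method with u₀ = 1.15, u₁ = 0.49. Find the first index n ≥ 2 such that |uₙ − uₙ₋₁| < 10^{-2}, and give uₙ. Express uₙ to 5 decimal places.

n = 4, uₙ = 0.93831

p(1.15) = -0.3160126, p(0.49) = 0.5736329
u₂ = 0.4900000 − 0.5736329·(-0.6600000)/(0.8896454) = 0.9155602;  |Δ| = 0.4255602
p(0.9155602) = 0.0325436
u₃ = 0.9155602 − 0.0325436·(0.4255602)/(-0.5410893) = 0.9411553;  |Δ| = 0.0255951
p(0.9411553) = -0.0040732
u₄ = 0.9411553 − (-0.0040732)·(0.0255951)/(-0.0366168) = 0.9383081;  |Δ| = 0.0028472
|u₄ − u₃| = 0.0028472 < 10^{-2}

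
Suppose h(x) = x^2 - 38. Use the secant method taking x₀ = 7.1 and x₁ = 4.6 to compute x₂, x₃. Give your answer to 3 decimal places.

h(7.1) = 12.41000, h(4.6) = -16.84000
x₂ = 4.60000 − (-16.84000)·(4.60000 − 7.10000) / (-16.84000 − 12.41000) = 4.60000 − (42.10000)/(-29.25000) = 6.03932
h(6.03932) = -1.52666
x₃ = 6.03932 − (-1.52666)·(6.03932 − 4.60000) / (-1.52666 − (-16.84000)) = 6.03932 − (-2.19735)/(15.31334) = 6.18281

6.039, 6.183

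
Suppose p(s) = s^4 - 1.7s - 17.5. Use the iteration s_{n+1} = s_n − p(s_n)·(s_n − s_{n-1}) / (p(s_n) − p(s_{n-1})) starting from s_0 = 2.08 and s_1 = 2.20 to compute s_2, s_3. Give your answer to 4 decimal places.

p(2.08) = -2.318263, p(2.20) = 2.185600
s_2 = 2.200000 − 2.185600·(2.200000 − 2.080000) / (2.185600 − (-2.318263)) = 2.200000 − (0.262272)/(4.503863) = 2.141767
p(2.141767) = -0.098901
s_3 = 2.141767 − (-0.098901)·(2.141767 − 2.200000) / (-0.098901 − 2.185600) = 2.141767 − (0.005759)/(-2.284501) = 2.144288

2.1418, 2.1443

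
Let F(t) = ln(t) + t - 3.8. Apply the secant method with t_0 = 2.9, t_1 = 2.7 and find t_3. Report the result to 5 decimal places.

2.77820

F(2.9) = 0.1647107, F(2.7) = -0.1067482
t_2 = 2.7000000 − (-0.1067482)·(2.7000000 − 2.9000000) / (-0.1067482 − 0.1647107) = 2.7000000 − (0.0213496)/(-0.2714590) = 2.7786478
F(2.7786478) = 0.0006122
t_3 = 2.7786478 − 0.0006122·(2.7786478 − 2.7000000) / (0.0006122 − (-0.1067482)) = 2.7786478 − (0.0000481)/(0.1073604) = 2.7781993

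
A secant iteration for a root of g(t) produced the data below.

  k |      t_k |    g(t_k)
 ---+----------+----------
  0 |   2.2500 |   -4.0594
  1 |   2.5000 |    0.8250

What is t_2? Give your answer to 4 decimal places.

2.4578

t_2 = 2.5000 − 0.8250·(2.5000 − 2.2500) / (0.8250 − (-4.0594))
   = 2.5000 − (0.206250)/(4.884400) = 2.457774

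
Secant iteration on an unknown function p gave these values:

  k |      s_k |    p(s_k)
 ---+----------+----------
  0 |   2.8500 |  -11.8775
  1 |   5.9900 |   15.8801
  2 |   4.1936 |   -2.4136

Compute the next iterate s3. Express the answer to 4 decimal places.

4.4306

s3 = 4.1936 − (-2.4136)·(4.1936 − 5.9900) / (-2.4136 − 15.8801)
   = 4.1936 − (4.335791)/(-18.293700) = 4.430610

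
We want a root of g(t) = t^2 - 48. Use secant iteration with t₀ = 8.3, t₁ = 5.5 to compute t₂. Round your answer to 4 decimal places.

6.7862

g(8.3) = 20.890000, g(5.5) = -17.750000
t₂ = 5.500000 − (-17.750000)·(5.500000 − 8.300000) / (-17.750000 − 20.890000) = 5.500000 − (49.700000)/(-38.640000) = 6.786232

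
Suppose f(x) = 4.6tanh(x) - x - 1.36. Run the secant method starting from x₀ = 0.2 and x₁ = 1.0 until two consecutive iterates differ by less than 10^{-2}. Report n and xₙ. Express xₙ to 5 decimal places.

n = 5, xₙ = 0.40423

f(0.2) = -0.6520735, f(1.0) = 1.1433331
x₂ = 1.0000000 − 1.1433331·(0.8000000)/(1.7954066) = 0.4905519;  |Δ| = 0.5094481
f(0.4905519) = 0.2408582
x₃ = 0.4905519 − 0.2408582·(-0.5094481)/(-0.9024750) = 0.3545872;  |Δ| = 0.1359647
f(0.3545872) = -0.1485751
x₄ = 0.3545872 − (-0.1485751)·(-0.1359647)/(-0.3894332) = 0.4064599;  |Δ| = 0.0518727
f(0.4064599) = 0.0066686
x₅ = 0.4064599 − 0.0066686·(0.0518727)/(0.1552437) = 0.4042317;  |Δ| = 0.0022282
|x₅ − x₄| = 0.0022282 < 10^{-2}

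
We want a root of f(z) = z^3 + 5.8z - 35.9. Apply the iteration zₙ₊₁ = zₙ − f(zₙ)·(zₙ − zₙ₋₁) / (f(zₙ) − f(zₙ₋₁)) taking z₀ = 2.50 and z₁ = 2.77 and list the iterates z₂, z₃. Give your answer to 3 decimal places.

f(2.50) = -5.77500, f(2.77) = 1.41993
z₂ = 2.77000 − 1.41993·(2.77000 − 2.50000) / (1.41993 − (-5.77500)) = 2.77000 − (0.38338)/(7.19493) = 2.71672
f(2.71672) = -0.09223
z₃ = 2.71672 − (-0.09223)·(2.71672 − 2.77000) / (-0.09223 − 1.41993) = 2.71672 − (0.00491)/(-1.51216) = 2.71996

2.717, 2.720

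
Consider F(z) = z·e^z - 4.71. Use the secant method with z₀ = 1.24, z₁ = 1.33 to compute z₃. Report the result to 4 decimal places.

F(1.24) = -0.425039, F(1.33) = 0.318788
z₂ = 1.330000 − 0.318788·(1.330000 − 1.240000) / (0.318788 − (-0.425039)) = 1.330000 − (0.028691)/(0.743827) = 1.291428
F(1.291428) = -0.011813
z₃ = 1.291428 − (-0.011813)·(1.291428 − 1.330000) / (-0.011813 − 0.318788) = 1.291428 − (0.000456)/(-0.330601) = 1.292806

1.2928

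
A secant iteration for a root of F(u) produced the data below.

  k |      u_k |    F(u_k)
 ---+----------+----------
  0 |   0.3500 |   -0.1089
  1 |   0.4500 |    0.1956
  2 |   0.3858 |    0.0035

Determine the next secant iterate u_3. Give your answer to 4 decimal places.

0.3846

u_3 = 0.3858 − 0.0035·(0.3858 − 0.4500) / (0.0035 − 0.1956)
   = 0.3858 − (-0.000225)/(-0.192100) = 0.384630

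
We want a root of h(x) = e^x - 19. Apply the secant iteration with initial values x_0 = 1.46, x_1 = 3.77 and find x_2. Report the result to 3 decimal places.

2.329

h(1.46) = -14.69404, h(3.77) = 24.38006
x_2 = 3.77000 − 24.38006·(3.77000 − 1.46000) / (24.38006 − (-14.69404)) = 3.77000 − (56.31795)/(39.07411) = 2.32869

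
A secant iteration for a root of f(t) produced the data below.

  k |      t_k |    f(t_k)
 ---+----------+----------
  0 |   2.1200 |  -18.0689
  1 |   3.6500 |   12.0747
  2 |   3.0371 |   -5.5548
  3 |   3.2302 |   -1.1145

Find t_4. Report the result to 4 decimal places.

3.2787

t_4 = 3.2302 − (-1.1145)·(3.2302 − 3.0371) / (-1.1145 − (-5.5548))
   = 3.2302 − (-0.215210)/(4.440300) = 3.278667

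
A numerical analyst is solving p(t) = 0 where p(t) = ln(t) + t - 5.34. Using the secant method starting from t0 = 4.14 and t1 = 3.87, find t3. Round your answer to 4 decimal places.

p(4.14) = 0.220696, p(3.87) = -0.116745
t2 = 3.870000 − (-0.116745)·(3.870000 − 4.140000) / (-0.116745 − 0.220696) = 3.870000 − (0.031521)/(-0.337441) = 3.963413
p(3.963413) = 0.000518
t3 = 3.963413 − 0.000518·(3.963413 − 3.870000) / (0.000518 − (-0.116745)) = 3.963413 − (0.000048)/(0.117264) = 3.963000

3.9630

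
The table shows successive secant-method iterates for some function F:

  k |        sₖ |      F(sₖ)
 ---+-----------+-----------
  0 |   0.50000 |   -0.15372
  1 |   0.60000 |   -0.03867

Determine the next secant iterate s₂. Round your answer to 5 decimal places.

0.63361

s₂ = 0.60000 − (-0.03867)·(0.60000 − 0.50000) / (-0.03867 − (-0.15372))
   = 0.60000 − (-0.0038670)/(0.1150500) = 0.6336115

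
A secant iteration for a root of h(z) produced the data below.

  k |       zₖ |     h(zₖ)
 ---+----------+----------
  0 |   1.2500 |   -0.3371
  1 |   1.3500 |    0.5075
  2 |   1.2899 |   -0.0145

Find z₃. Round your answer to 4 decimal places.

1.2916

z₃ = 1.2899 − (-0.0145)·(1.2899 − 1.3500) / (-0.0145 − 0.5075)
   = 1.2899 − (0.000871)/(-0.522000) = 1.291569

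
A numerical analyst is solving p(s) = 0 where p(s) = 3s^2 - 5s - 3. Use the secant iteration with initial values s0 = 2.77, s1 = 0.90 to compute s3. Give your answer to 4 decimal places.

p(2.77) = 6.168700, p(0.90) = -5.070000
s2 = 0.900000 − (-5.070000)·(0.900000 − 2.770000) / (-5.070000 − 6.168700) = 0.900000 − (9.480900)/(-11.238700) = 1.743594
p(1.743594) = -2.597610
s3 = 1.743594 − (-2.597610)·(1.743594 − 0.900000) / (-2.597610 − (-5.070000)) = 1.743594 − (-2.191328)/(2.472390) = 2.629914

2.6299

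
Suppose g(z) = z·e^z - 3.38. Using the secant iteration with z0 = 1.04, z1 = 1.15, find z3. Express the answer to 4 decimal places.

1.1118

g(1.04) = -0.437614, g(1.15) = 0.251922
z2 = 1.150000 − 0.251922·(1.150000 − 1.040000) / (0.251922 − (-0.437614)) = 1.150000 − (0.027711)/(0.689536) = 1.109812
g(1.109812) = -0.013069
z3 = 1.109812 − (-0.013069)·(1.109812 − 1.150000) / (-0.013069 − 0.251922) = 1.109812 − (0.000525)/(-0.264991) = 1.111794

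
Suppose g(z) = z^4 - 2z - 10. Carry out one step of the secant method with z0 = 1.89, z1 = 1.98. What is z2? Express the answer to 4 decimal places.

g(1.89) = -1.020102, g(1.98) = 1.409536
z2 = 1.980000 − 1.409536·(1.980000 − 1.890000) / (1.409536 − (-1.020102)) = 1.980000 − (0.126858)/(2.429638) = 1.927787

1.9278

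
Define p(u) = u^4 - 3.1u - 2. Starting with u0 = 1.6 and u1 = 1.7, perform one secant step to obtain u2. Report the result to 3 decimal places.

1.627

p(1.6) = -0.40640, p(1.7) = 1.08210
u2 = 1.70000 − 1.08210·(1.70000 − 1.60000) / (1.08210 − (-0.40640)) = 1.70000 − (0.10821)/(1.48850) = 1.62730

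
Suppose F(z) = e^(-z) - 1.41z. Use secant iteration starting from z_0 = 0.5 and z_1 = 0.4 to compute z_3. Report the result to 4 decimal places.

F(0.5) = -0.098469, F(0.4) = 0.106320
z_2 = 0.400000 − 0.106320·(0.400000 − 0.500000) / (0.106320 − (-0.098469)) = 0.400000 − (-0.010632)/(0.204789) = 0.451917
F(0.451917) = -0.000796
z_3 = 0.451917 − (-0.000796)·(0.451917 − 0.400000) / (-0.000796 − 0.106320) = 0.451917 − (-0.000041)/(-0.107116) = 0.451531

0.4515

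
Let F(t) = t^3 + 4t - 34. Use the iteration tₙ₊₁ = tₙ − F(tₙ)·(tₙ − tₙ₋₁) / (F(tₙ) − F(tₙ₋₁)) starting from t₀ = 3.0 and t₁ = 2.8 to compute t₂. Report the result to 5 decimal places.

F(3.0) = 5.0000000, F(2.8) = -0.8480000
t₂ = 2.8000000 − (-0.8480000)·(2.8000000 − 3.0000000) / (-0.8480000 − 5.0000000) = 2.8000000 − (0.1696000)/(-5.8480000) = 2.8290014

2.82900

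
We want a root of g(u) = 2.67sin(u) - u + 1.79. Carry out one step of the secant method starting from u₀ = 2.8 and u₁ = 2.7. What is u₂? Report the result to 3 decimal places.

2.767

g(2.8) = -0.11558, g(2.7) = 0.23110
u₂ = 2.70000 − 0.23110·(2.70000 − 2.80000) / (0.23110 − (-0.11558)) = 2.70000 − (-0.02311)/(0.34669) = 2.76666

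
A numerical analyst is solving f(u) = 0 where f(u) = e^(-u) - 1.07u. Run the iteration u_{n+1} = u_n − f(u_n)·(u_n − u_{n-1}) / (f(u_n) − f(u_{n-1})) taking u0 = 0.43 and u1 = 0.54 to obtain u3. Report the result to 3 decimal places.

f(0.43) = 0.19041, f(0.54) = 0.00495
u2 = 0.54000 − 0.00495·(0.54000 − 0.43000) / (0.00495 − 0.19041) = 0.54000 − (0.00054)/(-0.18546) = 0.54293
f(0.54293) = 0.00010
u3 = 0.54293 − 0.00010·(0.54293 − 0.54000) / (0.00010 − 0.00495) = 0.54293 − (0.00000)/(-0.00485) = 0.54300

0.543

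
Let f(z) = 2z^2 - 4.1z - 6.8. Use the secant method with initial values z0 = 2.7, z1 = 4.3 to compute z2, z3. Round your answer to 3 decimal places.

f(2.7) = -3.29000, f(4.3) = 12.55000
z2 = 4.30000 − 12.55000·(4.30000 − 2.70000) / (12.55000 − (-3.29000)) = 4.30000 − (20.08000)/(15.84000) = 3.03232
f(3.03232) = -0.84256
z3 = 3.03232 − (-0.84256)·(3.03232 − 4.30000) / (-0.84256 − 12.55000) = 3.03232 − (1.06809)/(-13.39256) = 3.11208

3.032, 3.112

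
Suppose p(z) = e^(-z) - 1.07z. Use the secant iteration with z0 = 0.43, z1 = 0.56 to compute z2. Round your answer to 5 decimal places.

p(0.43) = 0.1904091, p(0.56) = -0.0279909
z2 = 0.5600000 − (-0.0279909)·(0.5600000 − 0.4300000) / (-0.0279909 − 0.1904091) = 0.5600000 − (-0.0036388)/(-0.2184000) = 0.5433387

0.54334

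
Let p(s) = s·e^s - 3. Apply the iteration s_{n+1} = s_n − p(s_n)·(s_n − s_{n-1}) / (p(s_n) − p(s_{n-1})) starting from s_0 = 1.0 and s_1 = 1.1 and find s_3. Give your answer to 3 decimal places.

p(1.0) = -0.28172, p(1.1) = 0.30458
s_2 = 1.10000 − 0.30458·(1.10000 − 1.00000) / (0.30458 − (-0.28172)) = 1.10000 − (0.03046)/(0.58630) = 1.04805
p(1.04805) = -0.01087
s_3 = 1.04805 − (-0.01087)·(1.04805 − 1.10000) / (-0.01087 − 0.30458) = 1.04805 − (0.00056)/(-0.31546) = 1.04984

1.050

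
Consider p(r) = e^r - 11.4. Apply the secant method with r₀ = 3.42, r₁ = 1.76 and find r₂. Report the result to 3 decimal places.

2.135

p(3.42) = 19.16942, p(1.76) = -5.58756
r₂ = 1.76000 − (-5.58756)·(1.76000 − 3.42000) / (-5.58756 − 19.16942) = 1.76000 − (9.27535)/(-24.75698) = 2.13466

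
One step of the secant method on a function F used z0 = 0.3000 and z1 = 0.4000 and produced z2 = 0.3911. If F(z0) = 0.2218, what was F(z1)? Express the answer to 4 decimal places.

The secant line through (0.3000, 0.2218) and (0.4000, F(z1)) crosses zero at z2 = 0.3911.
So (0.3000, 0.2218), (0.4000, F(z1)), (0.3911, 0) are collinear:
F(z1) = 0.2218 · (0.4000 − 0.3911) / (0.3000 − 0.3911) = 0.2218 · (0.008900)/(-0.091100) = -0.021669

-0.0217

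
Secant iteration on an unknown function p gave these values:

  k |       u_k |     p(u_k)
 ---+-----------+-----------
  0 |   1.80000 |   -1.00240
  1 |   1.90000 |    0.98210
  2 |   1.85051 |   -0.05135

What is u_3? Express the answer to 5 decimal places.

u_3 = 1.85051 − (-0.05135)·(1.85051 − 1.90000) / (-0.05135 − 0.98210)
   = 1.85051 − (0.0025413)/(-1.0334500) = 1.8529691

1.85297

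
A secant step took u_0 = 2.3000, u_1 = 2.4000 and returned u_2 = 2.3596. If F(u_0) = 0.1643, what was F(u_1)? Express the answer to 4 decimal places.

-0.1114

The secant line through (2.3000, 0.1643) and (2.4000, F(u_1)) crosses zero at u_2 = 2.3596.
So (2.3000, 0.1643), (2.4000, F(u_1)), (2.3596, 0) are collinear:
F(u_1) = 0.1643 · (2.4000 − 2.3596) / (2.3000 − 2.3596) = 0.1643 · (0.040400)/(-0.059600) = -0.111371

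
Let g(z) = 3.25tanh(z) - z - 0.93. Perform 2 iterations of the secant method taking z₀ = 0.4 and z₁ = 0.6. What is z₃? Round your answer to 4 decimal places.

g(0.4) = -0.095166, g(0.6) = 0.215411
z₂ = 0.600000 − 0.215411·(0.600000 − 0.400000) / (0.215411 − (-0.095166)) = 0.600000 − (0.043082)/(0.310577) = 0.461283
g(0.461283) = 0.009888
z₃ = 0.461283 − 0.009888·(0.461283 − 0.600000) / (0.009888 − 0.215411) = 0.461283 − (-0.001372)/(-0.205523) = 0.454610

0.4546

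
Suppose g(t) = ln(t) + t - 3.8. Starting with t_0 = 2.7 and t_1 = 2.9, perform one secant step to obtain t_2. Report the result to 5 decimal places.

g(2.7) = -0.1067482, g(2.9) = 0.1647107
t_2 = 2.9000000 − 0.1647107·(2.9000000 − 2.7000000) / (0.1647107 − (-0.1067482)) = 2.9000000 − (0.0329421)/(0.2714590) = 2.7786478

2.77865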